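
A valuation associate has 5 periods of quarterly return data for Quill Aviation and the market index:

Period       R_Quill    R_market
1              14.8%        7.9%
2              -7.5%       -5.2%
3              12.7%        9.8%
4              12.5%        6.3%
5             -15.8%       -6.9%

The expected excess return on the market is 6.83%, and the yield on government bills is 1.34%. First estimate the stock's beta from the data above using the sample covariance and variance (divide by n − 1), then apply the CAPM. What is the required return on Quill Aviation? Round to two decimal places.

Mean R_i = (14.8 − 7.5 + 12.7 + 12.5 − 15.8) / 5 = 3.3400%
Mean R_m = (7.9 − 5.2 + 9.8 + 6.3 − 6.9) / 5 = 2.3800%
Σ(R_i − R̄_i)(R_m − R̄_m) = 428.4040  ⇒  Cov = 428.4040 / 4 = 107.1010
Σ(R_m − R̄_m)² = 244.4680  ⇒  Var(R_m) = 244.4680 / 4 = 61.1170
β = Cov / Var(R_m) = 107.1010 / 61.1170 = 1.7524
E(R) = R_f + β × MRP = 1.34% + 1.7524 × 6.83% = 13.31%

13.31%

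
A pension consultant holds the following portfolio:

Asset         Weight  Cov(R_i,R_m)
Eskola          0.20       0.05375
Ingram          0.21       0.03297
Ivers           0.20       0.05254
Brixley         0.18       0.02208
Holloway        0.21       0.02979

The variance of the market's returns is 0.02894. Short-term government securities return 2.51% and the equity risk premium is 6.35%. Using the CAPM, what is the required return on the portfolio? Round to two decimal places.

β_Eskola = 0.05375 / 0.02894 = 1.8573
β_Ingram = 0.03297 / 0.02894 = 1.1393
β_Ivers = 0.05254 / 0.02894 = 1.8155
β_Brixley = 0.02208 / 0.02894 = 0.7630
β_Holloway = 0.02979 / 0.02894 = 1.0294
β_P = Σ w_i β_i = 0.20×1.8573 + 0.21×1.1393 + 0.20×1.8155 + 0.18×0.7630 + 0.21×1.0294 = 1.3273
E(R_P) = R_f + β_P × MRP = 2.51% + 1.3273 × 6.35% = 10.94%

10.94%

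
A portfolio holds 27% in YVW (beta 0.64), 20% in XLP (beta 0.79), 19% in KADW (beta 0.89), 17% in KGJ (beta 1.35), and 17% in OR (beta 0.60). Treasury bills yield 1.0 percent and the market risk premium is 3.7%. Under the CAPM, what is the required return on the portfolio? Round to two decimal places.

4.08%

β_P = Σ w_i β_i = 0.27×0.64 + 0.20×0.79 + 0.19×0.89 + 0.17×1.35 + 0.17×0.60 = 0.8314
E(R_P) = R_f + β_P × MRP = 1.0% + 0.8314 × 3.7% = 4.08%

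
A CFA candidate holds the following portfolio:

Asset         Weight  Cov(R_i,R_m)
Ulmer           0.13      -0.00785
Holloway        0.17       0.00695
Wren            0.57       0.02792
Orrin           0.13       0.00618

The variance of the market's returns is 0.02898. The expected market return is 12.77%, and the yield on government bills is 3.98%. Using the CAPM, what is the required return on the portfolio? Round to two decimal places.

β_Ulmer = -0.00785 / 0.02898 = -0.2709
β_Holloway = 0.00695 / 0.02898 = 0.2398
β_Wren = 0.02792 / 0.02898 = 0.9634
β_Orrin = 0.00618 / 0.02898 = 0.2133
β_P = Σ w_i β_i = 0.13×-0.2709 + 0.17×0.2398 + 0.57×0.9634 + 0.13×0.2133 = 0.5824
MRP = 12.77% − 3.98% = 8.79%
E(R_P) = R_f + β_P × MRP = 3.98% + 0.5824 × 8.79% = 9.10%

9.10%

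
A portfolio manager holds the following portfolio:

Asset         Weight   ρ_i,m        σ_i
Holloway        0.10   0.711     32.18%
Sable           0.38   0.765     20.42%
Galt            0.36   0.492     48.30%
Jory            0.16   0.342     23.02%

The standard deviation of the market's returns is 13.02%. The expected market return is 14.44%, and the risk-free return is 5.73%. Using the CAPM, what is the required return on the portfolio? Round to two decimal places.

17.80%

β_Holloway = 0.711 × 32.18% / 13.02% = 1.7573
β_Sable = 0.765 × 20.42% / 13.02% = 1.1998
β_Galt = 0.492 × 48.30% / 13.02% = 1.8252
β_Jory = 0.342 × 23.02% / 13.02% = 0.6047
β_P = Σ w_i β_i = 0.10×1.7573 + 0.38×1.1998 + 0.36×1.8252 + 0.16×0.6047 = 1.3855
MRP = 14.44% − 5.73% = 8.71%
E(R_P) = R_f + β_P × MRP = 5.73% + 1.3855 × 8.71% = 17.80%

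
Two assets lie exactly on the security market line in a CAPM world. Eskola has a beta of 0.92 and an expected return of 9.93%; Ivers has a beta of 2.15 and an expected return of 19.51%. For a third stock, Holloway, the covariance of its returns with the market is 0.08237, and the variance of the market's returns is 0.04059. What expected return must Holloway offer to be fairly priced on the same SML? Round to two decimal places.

MRP = (19.51% − 9.93%) / (2.15 − 0.92) = 7.7886%
R_f = 9.93% − 0.92 × 7.7886% = 2.7645%
β_Holloway = Cov / Var(R_m) = 0.08237 / 0.04059 = 2.0293
E(R_Holloway) = R_f + β × MRP = 2.7645% + 2.0293 × 7.7886% = 18.57%

18.57%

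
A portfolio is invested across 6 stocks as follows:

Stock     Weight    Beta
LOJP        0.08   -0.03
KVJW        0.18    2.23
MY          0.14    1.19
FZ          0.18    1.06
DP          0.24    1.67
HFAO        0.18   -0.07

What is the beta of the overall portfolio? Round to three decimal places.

1.145

β_P = Σ w_i β_i = 0.08×-0.03 + 0.18×2.23 + 0.14×1.19 + 0.18×1.06 + 0.24×1.67 + 0.18×-0.07 = 1.1446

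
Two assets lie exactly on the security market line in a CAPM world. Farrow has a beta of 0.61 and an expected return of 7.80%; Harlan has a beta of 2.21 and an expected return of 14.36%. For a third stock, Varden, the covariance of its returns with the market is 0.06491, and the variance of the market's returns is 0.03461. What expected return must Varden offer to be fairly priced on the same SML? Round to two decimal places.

12.99%

MRP = (14.36% − 7.80%) / (2.21 − 0.61) = 4.1000%
R_f = 7.80% − 0.61 × 4.1000% = 5.2990%
β_Varden = Cov / Var(R_m) = 0.06491 / 0.03461 = 1.8755
E(R_Varden) = R_f + β × MRP = 5.2990% + 1.8755 × 4.1000% = 12.99%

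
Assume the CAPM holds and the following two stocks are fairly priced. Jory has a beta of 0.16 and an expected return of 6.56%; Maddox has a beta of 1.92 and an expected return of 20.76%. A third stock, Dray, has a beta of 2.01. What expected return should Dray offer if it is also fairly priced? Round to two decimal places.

21.49%

MRP (SML slope) = (20.76% − 6.56%) / (1.92 − 0.16) = 14.20% / 1.76 = 8.0682%
R_f (intercept) = 6.56% − 0.16 × 8.0682% = 5.2691%
E(R_Dray) = R_f + β × MRP = 5.2691% + 2.01 × 8.0682% = 21.49%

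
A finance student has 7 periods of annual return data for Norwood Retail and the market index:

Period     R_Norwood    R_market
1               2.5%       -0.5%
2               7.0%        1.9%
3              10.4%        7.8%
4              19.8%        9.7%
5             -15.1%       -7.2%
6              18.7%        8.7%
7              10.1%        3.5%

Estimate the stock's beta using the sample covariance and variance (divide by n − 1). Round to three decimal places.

1.888

Mean R_i = (2.5 + 7.0 + 10.4 + 19.8 − 15.1 + 18.7 + 10.1) / 7 = 7.6286%
Mean R_m = (-0.5 + 1.9 + 7.8 + 9.7 − 7.2 + 8.7 + 3.5) / 7 = 3.4143%
Σ(R_i − R̄_i)(R_m − R̄_m) = 409.6671  ⇒  Cov = 409.6671 / 6 = 68.2779
Σ(R_m − R̄_m)² = 216.9686  ⇒  Var(R_m) = 216.9686 / 6 = 36.1614
β = Cov / Var(R_m) = 68.2779 / 36.1614 = 1.8881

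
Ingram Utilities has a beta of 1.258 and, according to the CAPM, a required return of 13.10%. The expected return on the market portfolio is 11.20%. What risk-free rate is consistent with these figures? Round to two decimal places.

E(R) = R_f + β(E(R_m) − R_f) = R_f(1 − β) + β·E(R_m)
13.10% = R_f × (1 − 1.258) + 1.258 × 11.20%
13.10% = R_f × -0.258 + 14.08960%
R_f = (13.10% − 14.08960%) / -0.258 = 3.84%

3.84%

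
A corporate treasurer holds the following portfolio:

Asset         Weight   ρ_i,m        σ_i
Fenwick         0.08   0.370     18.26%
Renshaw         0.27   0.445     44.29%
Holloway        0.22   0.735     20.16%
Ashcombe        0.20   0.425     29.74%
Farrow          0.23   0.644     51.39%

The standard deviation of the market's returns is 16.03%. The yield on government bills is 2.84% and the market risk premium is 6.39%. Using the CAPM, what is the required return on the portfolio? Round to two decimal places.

β_Fenwick = 0.370 × 18.26% / 16.03% = 0.4215
β_Renshaw = 0.445 × 44.29% / 16.03% = 1.2295
β_Holloway = 0.735 × 20.16% / 16.03% = 0.9244
β_Ashcombe = 0.425 × 29.74% / 16.03% = 0.7885
β_Farrow = 0.644 × 51.39% / 16.03% = 2.0646
β_P = Σ w_i β_i = 0.08×0.4215 + 0.27×1.2295 + 0.22×0.9244 + 0.20×0.7885 + 0.23×2.0646 = 1.2016
E(R_P) = R_f + β_P × MRP = 2.84% + 1.2016 × 6.39% = 10.52%

10.52%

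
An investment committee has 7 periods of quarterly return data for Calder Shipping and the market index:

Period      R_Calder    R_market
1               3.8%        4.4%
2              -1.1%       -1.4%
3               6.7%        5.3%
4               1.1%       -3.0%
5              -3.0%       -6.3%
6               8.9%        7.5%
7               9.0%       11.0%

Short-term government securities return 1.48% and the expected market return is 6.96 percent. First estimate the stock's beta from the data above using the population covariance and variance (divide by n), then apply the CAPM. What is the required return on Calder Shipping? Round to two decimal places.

Mean R_i = (3.8 − 1.1 + 6.7 + 1.1 − 3.0 + 8.9 + 9.0) / 7 = 3.6286%
Mean R_m = (4.4 − 1.4 + 5.3 − 3.0 − 6.3 + 7.5 + 11.0) / 7 = 2.5000%
Σ(R_i − R̄_i)(R_m − R̄_m) = 171.6200  ⇒  Cov = 171.6200 / 7 = 24.5171
Σ(R_m − R̄_m)² = 231.6000  ⇒  Var(R_m) = 231.6000 / 7 = 33.0857
β = Cov / Var(R_m) = 24.5171 / 33.0857 = 0.7410
MRP = 6.96% − 1.48% = 5.48%
E(R) = R_f + β × MRP = 1.48% + 0.7410 × 5.48% = 5.54%

5.54%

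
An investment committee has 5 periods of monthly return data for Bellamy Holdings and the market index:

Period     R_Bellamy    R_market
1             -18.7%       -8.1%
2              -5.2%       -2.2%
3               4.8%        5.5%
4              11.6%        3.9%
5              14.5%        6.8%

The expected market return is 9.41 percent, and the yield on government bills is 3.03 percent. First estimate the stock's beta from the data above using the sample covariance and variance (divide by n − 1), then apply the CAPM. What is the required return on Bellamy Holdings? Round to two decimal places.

16.39%

Mean R_i = (-18.7 − 5.2 + 4.8 + 11.6 + 14.5) / 5 = 1.4000%
Mean R_m = (-8.1 − 2.2 + 5.5 + 3.9 + 6.8) / 5 = 1.1800%
Σ(R_i − R̄_i)(R_m − R̄_m) = 324.8900  ⇒  Cov = 324.8900 / 4 = 81.2225
Σ(R_m − R̄_m)² = 155.1880  ⇒  Var(R_m) = 155.1880 / 4 = 38.7970
β = Cov / Var(R_m) = 81.2225 / 38.7970 = 2.0935
MRP = 9.41% − 3.03% = 6.38%
E(R) = R_f + β × MRP = 3.03% + 2.0935 × 6.38% = 16.39%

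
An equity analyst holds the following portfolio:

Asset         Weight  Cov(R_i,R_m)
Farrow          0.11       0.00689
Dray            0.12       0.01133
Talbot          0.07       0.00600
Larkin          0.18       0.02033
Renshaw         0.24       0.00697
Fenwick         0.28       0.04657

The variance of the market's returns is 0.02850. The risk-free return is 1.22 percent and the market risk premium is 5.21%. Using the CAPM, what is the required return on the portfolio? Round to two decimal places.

β_Farrow = 0.00689 / 0.02850 = 0.2418
β_Dray = 0.01133 / 0.02850 = 0.3975
β_Talbot = 0.00600 / 0.02850 = 0.2105
β_Larkin = 0.02033 / 0.02850 = 0.7133
β_Renshaw = 0.00697 / 0.02850 = 0.2446
β_Fenwick = 0.04657 / 0.02850 = 1.6340
β_P = Σ w_i β_i = 0.11×0.2418 + 0.12×0.3975 + 0.07×0.2105 + 0.18×0.7133 + 0.24×0.2446 + 0.28×1.6340 = 0.7337
E(R_P) = R_f + β_P × MRP = 1.22% + 0.7337 × 5.21% = 5.04%

5.04%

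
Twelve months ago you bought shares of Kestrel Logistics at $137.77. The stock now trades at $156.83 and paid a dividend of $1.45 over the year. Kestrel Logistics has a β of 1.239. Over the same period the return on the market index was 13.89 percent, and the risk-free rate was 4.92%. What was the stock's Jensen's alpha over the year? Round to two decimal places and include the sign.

Realised HPR = (P1 + D1 − P0) / P0 = (156.83 + 1.45 − 137.77) / 137.77 = 20.51 / 137.77 = 14.8871%
MRP = 13.89% − 4.92% = 8.97%
CAPM required = R_f + β·MRP = 4.92% + 1.239 × 8.97% = 16.03383%
α = realised − required = 14.8871% − 16.03383% = -1.15%

-1.15%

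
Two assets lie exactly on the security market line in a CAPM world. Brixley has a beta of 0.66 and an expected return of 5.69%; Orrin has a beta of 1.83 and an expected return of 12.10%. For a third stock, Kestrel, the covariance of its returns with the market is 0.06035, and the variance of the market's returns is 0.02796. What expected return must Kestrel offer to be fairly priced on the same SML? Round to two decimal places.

13.90%

MRP = (12.10% − 5.69%) / (1.83 − 0.66) = 5.4786%
R_f = 5.69% − 0.66 × 5.4786% = 2.0741%
β_Kestrel = Cov / Var(R_m) = 0.06035 / 0.02796 = 2.1584
E(R_Kestrel) = R_f + β × MRP = 2.0741% + 2.1584 × 5.4786% = 13.90%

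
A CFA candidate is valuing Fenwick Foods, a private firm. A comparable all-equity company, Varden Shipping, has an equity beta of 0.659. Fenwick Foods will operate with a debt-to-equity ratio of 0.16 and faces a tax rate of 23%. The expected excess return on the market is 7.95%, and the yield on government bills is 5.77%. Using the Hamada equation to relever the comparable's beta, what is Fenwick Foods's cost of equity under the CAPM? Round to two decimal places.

11.65%

β_L = β_U × [1 + (1 − t)(D/E)] = 0.659 × [1 + (1 − 0.23) × 0.16]
    = 0.659 × [1 + 0.77 × 0.16] = 0.659 × 1.1232 = 0.7402
E(R) = R_f + β_L × MRP = 5.77% + 0.7402 × 7.95% = 11.65%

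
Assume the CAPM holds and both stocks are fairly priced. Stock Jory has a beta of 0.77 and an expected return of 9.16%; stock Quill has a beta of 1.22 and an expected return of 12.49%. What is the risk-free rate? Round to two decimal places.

3.46%

Both satisfy E(R) = R_f + β·MRP, so the slope of the SML is
MRP = (12.49% − 9.16%) / (1.22 − 0.77) = 3.33% / 0.45 = 7.4000%
R_f = E(R_Jory) − β_Jory·MRP = 9.16% − 0.77 × 7.4000% = 3.4620%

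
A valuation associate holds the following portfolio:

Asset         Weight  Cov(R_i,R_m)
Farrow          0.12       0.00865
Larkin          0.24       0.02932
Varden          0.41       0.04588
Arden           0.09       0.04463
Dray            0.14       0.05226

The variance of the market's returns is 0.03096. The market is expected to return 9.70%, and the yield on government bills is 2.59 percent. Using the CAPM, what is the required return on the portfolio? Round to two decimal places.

β_Farrow = 0.00865 / 0.03096 = 0.2794
β_Larkin = 0.02932 / 0.03096 = 0.9470
β_Varden = 0.04588 / 0.03096 = 1.4819
β_Arden = 0.04463 / 0.03096 = 1.4415
β_Dray = 0.05226 / 0.03096 = 1.6880
β_P = Σ w_i β_i = 0.12×0.2794 + 0.24×0.9470 + 0.41×1.4819 + 0.09×1.4415 + 0.14×1.6880 = 1.2344
MRP = 9.70% − 2.59% = 7.11%
E(R_P) = R_f + β_P × MRP = 2.59% + 1.2344 × 7.11% = 11.37%

11.37%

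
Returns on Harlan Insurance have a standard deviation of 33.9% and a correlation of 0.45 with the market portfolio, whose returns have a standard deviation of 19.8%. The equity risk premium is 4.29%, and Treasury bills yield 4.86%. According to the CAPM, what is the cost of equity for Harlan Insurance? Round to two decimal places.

β = ρ × σ_i / σ_m = 0.45 × 33.9% / 19.8% = 0.7705
E(R) = 4.86% + 0.7705 × 4.29% = 8.17%

8.17%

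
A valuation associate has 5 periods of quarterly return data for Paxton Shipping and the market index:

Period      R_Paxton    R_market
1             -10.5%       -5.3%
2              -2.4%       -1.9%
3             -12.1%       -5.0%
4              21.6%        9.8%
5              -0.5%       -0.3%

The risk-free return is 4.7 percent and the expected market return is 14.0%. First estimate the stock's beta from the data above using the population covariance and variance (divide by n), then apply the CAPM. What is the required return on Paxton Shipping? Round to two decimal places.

25.00%

Mean R_i = (-10.5 − 2.4 − 12.1 + 21.6 − 0.5) / 5 = -0.7800%
Mean R_m = (-5.3 − 1.9 − 5.0 + 9.8 − 0.3) / 5 = -0.5400%
Σ(R_i − R̄_i)(R_m − R̄_m) = 330.4340  ⇒  Cov = 330.4340 / 5 = 66.0868
Σ(R_m − R̄_m)² = 151.3720  ⇒  Var(R_m) = 151.3720 / 5 = 30.2744
β = Cov / Var(R_m) = 66.0868 / 30.2744 = 2.1829
MRP = 14.0% − 4.7% = 9.30%
E(R) = R_f + β × MRP = 4.7% + 2.1829 × 9.3% = 25.00%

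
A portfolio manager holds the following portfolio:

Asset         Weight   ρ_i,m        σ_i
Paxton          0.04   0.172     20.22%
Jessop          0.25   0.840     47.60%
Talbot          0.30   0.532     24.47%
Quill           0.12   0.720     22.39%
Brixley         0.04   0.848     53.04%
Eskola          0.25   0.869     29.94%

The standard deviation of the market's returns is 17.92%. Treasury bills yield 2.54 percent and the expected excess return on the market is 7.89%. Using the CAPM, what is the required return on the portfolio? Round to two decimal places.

β_Paxton = 0.172 × 20.22% / 17.92% = 0.1941
β_Jessop = 0.840 × 47.60% / 17.92% = 2.2313
β_Talbot = 0.532 × 24.47% / 17.92% = 0.7265
β_Quill = 0.720 × 22.39% / 17.92% = 0.8996
β_Brixley = 0.848 × 53.04% / 17.92% = 2.5099
β_Eskola = 0.869 × 29.94% / 17.92% = 1.4519
β_P = Σ w_i β_i = 0.04×0.1941 + 0.25×2.2313 + 0.30×0.7265 + 0.12×0.8996 + 0.04×2.5099 + 0.25×1.4519 = 1.3549
E(R_P) = R_f + β_P × MRP = 2.54% + 1.3549 × 7.89% = 13.23%

13.23%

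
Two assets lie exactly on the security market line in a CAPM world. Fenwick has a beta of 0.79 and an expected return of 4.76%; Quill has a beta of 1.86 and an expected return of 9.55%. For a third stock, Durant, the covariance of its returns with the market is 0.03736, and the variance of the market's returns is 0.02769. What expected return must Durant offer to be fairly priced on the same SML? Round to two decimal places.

7.26%

MRP = (9.55% − 4.76%) / (1.86 − 0.79) = 4.4766%
R_f = 4.76% − 0.79 × 4.4766% = 1.2235%
β_Durant = Cov / Var(R_m) = 0.03736 / 0.02769 = 1.3492
E(R_Durant) = R_f + β × MRP = 1.2235% + 1.3492 × 4.4766% = 7.26%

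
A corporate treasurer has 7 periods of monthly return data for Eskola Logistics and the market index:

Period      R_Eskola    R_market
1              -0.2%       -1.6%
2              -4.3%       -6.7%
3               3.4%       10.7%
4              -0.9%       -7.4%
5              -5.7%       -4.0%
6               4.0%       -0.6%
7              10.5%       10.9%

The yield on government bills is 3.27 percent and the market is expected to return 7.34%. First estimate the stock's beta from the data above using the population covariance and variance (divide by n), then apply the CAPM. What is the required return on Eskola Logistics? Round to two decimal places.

Mean R_i = (-0.2 − 4.3 + 3.4 − 0.9 − 5.7 + 4.0 + 10.5) / 7 = 0.9714%
Mean R_m = (-1.6 − 6.7 + 10.7 − 7.4 − 4.0 − 0.6 + 10.9) / 7 = 0.1857%
Σ(R_i − R̄_i)(R_m − R̄_m) = 205.7571  ⇒  Cov = 205.7571 / 7 = 29.3939
Σ(R_m − R̄_m)² = 351.6286  ⇒  Var(R_m) = 351.6286 / 7 = 50.2327
β = Cov / Var(R_m) = 29.3939 / 50.2327 = 0.5852
MRP = 7.34% − 3.27% = 4.07%
E(R) = R_f + β × MRP = 3.27% + 0.5852 × 4.07% = 5.65%

5.65%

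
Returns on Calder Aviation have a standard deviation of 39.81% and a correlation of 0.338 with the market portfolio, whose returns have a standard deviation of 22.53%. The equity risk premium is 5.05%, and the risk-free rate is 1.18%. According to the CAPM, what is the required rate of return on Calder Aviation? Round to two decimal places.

β = ρ × σ_i / σ_m = 0.338 × 39.81% / 22.53% = 0.5972
E(R) = 1.18% + 0.5972 × 5.05% = 4.20%

4.20%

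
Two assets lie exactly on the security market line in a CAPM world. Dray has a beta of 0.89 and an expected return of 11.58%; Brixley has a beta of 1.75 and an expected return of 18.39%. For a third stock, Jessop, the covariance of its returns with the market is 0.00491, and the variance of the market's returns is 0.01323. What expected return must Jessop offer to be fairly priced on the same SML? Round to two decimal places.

7.47%

MRP = (18.39% − 11.58%) / (1.75 − 0.89) = 7.9186%
R_f = 11.58% − 0.89 × 7.9186% = 4.5324%
β_Jessop = Cov / Var(R_m) = 0.00491 / 0.01323 = 0.3711
E(R_Jessop) = R_f + β × MRP = 4.5324% + 0.3711 × 7.9186% = 7.47%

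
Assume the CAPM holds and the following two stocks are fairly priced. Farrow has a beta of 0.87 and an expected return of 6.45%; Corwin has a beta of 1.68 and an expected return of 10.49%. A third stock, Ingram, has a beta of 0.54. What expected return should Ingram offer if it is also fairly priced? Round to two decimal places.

4.80%

MRP (SML slope) = (10.49% − 6.45%) / (1.68 − 0.87) = 4.04% / 0.81 = 4.9877%
R_f (intercept) = 6.45% − 0.87 × 4.9877% = 2.1107%
E(R_Ingram) = R_f + β × MRP = 2.1107% + 0.54 × 4.9877% = 4.80%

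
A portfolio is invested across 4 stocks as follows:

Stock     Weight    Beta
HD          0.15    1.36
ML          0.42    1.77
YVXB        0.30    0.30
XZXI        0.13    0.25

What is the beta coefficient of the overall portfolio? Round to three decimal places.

1.070

β_P = Σ w_i β_i = 0.15×1.36 + 0.42×1.77 + 0.30×0.30 + 0.13×0.25 = 1.0699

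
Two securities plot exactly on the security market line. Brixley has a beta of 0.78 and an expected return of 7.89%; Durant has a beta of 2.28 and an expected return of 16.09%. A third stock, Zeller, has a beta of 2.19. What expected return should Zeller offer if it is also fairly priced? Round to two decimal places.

MRP (SML slope) = (16.09% − 7.89%) / (2.28 − 0.78) = 8.20% / 1.50 = 5.4667%
R_f (intercept) = 7.89% − 0.78 × 5.4667% = 3.6260%
E(R_Zeller) = R_f + β × MRP = 3.6260% + 2.19 × 5.4667% = 15.60%

15.60%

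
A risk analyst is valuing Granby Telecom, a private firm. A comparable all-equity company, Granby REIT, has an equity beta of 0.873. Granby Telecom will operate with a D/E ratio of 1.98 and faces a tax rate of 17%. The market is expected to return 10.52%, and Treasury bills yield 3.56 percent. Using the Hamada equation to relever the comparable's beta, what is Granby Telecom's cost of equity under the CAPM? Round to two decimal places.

19.62%

β_L = β_U × [1 + (1 − t)(D/E)] = 0.873 × [1 + (1 − 0.17) × 1.98]
    = 0.873 × [1 + 0.83 × 1.98] = 0.873 × 2.6434 = 2.3077
MRP = 10.52% − 3.56% = 6.96%
E(R) = R_f + β_L × MRP = 3.56% + 2.3077 × 6.96% = 19.62%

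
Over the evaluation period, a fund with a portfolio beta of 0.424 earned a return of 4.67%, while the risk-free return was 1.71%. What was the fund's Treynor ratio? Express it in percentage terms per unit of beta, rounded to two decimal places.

6.98%

Treynor = (R_P − R_f) / β_P = (4.67% − 1.71%) / 0.4240 = 2.96% / 0.4240 = 6.98%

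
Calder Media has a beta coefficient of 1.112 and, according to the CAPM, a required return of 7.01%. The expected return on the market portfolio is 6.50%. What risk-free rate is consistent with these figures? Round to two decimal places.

E(R) = R_f + β(E(R_m) − R_f) = R_f(1 − β) + β·E(R_m)
7.01% = R_f × (1 − 1.112) + 1.112 × 6.50%
7.01% = R_f × -0.112 + 7.22800%
R_f = (7.01% − 7.22800%) / -0.112 = 1.95%

1.95%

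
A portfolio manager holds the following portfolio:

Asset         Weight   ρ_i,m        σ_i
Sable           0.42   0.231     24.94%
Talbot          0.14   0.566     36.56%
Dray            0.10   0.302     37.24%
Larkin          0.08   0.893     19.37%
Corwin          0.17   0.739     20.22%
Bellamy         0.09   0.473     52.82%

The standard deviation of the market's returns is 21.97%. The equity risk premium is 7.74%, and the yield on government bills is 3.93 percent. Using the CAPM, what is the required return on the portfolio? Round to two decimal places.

β_Sable = 0.231 × 24.94% / 21.97% = 0.2622
β_Talbot = 0.566 × 36.56% / 21.97% = 0.9419
β_Dray = 0.302 × 37.24% / 21.97% = 0.5119
β_Larkin = 0.893 × 19.37% / 21.97% = 0.7873
β_Corwin = 0.739 × 20.22% / 21.97% = 0.6801
β_Bellamy = 0.473 × 52.82% / 21.97% = 1.1372
β_P = Σ w_i β_i = 0.42×0.2622 + 0.14×0.9419 + 0.10×0.5119 + 0.08×0.7873 + 0.17×0.6801 + 0.09×1.1372 = 0.5741
E(R_P) = R_f + β_P × MRP = 3.93% + 0.5741 × 7.74% = 8.37%

8.37%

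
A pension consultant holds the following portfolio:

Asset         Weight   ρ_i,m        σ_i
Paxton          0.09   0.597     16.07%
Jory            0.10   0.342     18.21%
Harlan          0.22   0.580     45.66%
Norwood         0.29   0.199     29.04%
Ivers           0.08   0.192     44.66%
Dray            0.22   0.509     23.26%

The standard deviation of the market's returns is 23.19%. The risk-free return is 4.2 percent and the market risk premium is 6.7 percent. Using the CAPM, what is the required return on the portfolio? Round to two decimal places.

β_Paxton = 0.597 × 16.07% / 23.19% = 0.4137
β_Jory = 0.342 × 18.21% / 23.19% = 0.2686
β_Harlan = 0.580 × 45.66% / 23.19% = 1.1420
β_Norwood = 0.199 × 29.04% / 23.19% = 0.2492
β_Ivers = 0.192 × 44.66% / 23.19% = 0.3698
β_Dray = 0.509 × 23.26% / 23.19% = 0.5105
β_P = Σ w_i β_i = 0.09×0.4137 + 0.10×0.2686 + 0.22×1.1420 + 0.29×0.2492 + 0.08×0.3698 + 0.22×0.5105 = 0.5295
E(R_P) = R_f + β_P × MRP = 4.2% + 0.5295 × 6.7% = 7.75%

7.75%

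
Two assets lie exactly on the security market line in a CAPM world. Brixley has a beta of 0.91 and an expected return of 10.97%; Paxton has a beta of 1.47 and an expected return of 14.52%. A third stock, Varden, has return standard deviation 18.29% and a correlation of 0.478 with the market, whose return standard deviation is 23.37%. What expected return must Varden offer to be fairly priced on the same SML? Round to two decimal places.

MRP = (14.52% − 10.97%) / (1.47 − 0.91) = 6.3393%
R_f = 10.97% − 0.91 × 6.3393% = 5.2012%
β_Varden = ρ·σ_i/σ_m = 0.478 × 18.29 / 23.37 = 0.3741
E(R_Varden) = R_f + β × MRP = 5.2012% + 0.3741 × 6.3393% = 7.57%

7.57%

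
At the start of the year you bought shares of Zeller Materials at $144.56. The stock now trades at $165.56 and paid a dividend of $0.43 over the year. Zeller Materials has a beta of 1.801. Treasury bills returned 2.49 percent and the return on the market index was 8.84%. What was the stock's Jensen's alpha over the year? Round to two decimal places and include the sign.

Realised HPR = (P1 + D1 − P0) / P0 = (165.56 + 0.43 − 144.56) / 144.56 = 21.43 / 144.56 = 14.8243%
MRP = 8.84% − 2.49% = 6.35%
CAPM required = R_f + β·MRP = 2.49% + 1.801 × 6.35% = 13.92635%
α = realised − required = 14.8243% − 13.92635% = +0.90%

+0.90%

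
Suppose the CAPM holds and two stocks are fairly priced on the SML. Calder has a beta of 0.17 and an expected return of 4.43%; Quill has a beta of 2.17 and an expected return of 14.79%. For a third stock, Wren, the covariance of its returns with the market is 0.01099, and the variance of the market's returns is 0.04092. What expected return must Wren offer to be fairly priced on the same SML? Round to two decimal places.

4.94%

MRP = (14.79% − 4.43%) / (2.17 − 0.17) = 5.1800%
R_f = 4.43% − 0.17 × 5.1800% = 3.5494%
β_Wren = Cov / Var(R_m) = 0.01099 / 0.04092 = 0.2686
E(R_Wren) = R_f + β × MRP = 3.5494% + 0.2686 × 5.1800% = 4.94%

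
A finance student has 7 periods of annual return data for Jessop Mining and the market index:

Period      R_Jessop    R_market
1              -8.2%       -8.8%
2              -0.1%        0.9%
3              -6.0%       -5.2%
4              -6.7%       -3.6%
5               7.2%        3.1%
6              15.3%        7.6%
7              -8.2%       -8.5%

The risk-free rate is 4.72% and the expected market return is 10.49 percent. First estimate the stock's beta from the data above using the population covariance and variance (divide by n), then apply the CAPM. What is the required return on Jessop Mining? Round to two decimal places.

Mean R_i = (-8.2 − 0.1 − 6.0 − 6.7 + 7.2 + 15.3 − 8.2) / 7 = -0.9571%
Mean R_m = (-8.8 + 0.9 − 5.2 − 3.6 + 3.1 + 7.6 − 8.5) / 7 = -2.0714%
Σ(R_i − R̄_i)(R_m − R̄_m) = 321.8114  ⇒  Cov = 321.8114 / 7 = 45.9731
Σ(R_m − R̄_m)² = 227.8343  ⇒  Var(R_m) = 227.8343 / 7 = 32.5478
β = Cov / Var(R_m) = 45.9731 / 32.5478 = 1.4125
MRP = 10.49% − 4.72% = 5.77%
E(R) = R_f + β × MRP = 4.72% + 1.4125 × 5.77% = 12.87%

12.87%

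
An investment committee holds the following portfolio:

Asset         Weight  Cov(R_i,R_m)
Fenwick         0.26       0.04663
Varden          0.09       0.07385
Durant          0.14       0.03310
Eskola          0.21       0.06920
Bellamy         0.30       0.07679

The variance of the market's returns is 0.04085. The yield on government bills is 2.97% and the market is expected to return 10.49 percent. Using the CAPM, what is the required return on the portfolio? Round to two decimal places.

14.19%

β_Fenwick = 0.04663 / 0.04085 = 1.1415
β_Varden = 0.07385 / 0.04085 = 1.8078
β_Durant = 0.03310 / 0.04085 = 0.8103
β_Eskola = 0.06920 / 0.04085 = 1.6940
β_Bellamy = 0.07679 / 0.04085 = 1.8798
β_P = Σ w_i β_i = 0.26×1.1415 + 0.09×1.8078 + 0.14×0.8103 + 0.21×1.6940 + 0.30×1.8798 = 1.4926
MRP = 10.49% − 2.97% = 7.52%
E(R_P) = R_f + β_P × MRP = 2.97% + 1.4926 × 7.52% = 14.19%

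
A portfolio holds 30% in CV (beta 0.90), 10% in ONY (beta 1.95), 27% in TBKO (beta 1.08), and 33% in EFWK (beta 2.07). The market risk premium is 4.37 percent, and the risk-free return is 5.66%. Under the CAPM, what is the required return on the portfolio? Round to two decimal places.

β_P = Σ w_i β_i = 0.30×0.90 + 0.10×1.95 + 0.27×1.08 + 0.33×2.07 = 1.4397
E(R_P) = R_f + β_P × MRP = 5.66% + 1.4397 × 4.37% = 11.95%

11.95%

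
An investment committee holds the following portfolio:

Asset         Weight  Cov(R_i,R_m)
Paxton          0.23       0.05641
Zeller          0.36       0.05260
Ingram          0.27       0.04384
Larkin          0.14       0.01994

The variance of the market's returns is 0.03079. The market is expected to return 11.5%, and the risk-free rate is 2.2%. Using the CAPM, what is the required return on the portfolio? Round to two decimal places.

16.26%

β_Paxton = 0.05641 / 0.03079 = 1.8321
β_Zeller = 0.05260 / 0.03079 = 1.7083
β_Ingram = 0.04384 / 0.03079 = 1.4238
β_Larkin = 0.01994 / 0.03079 = 0.6476
β_P = Σ w_i β_i = 0.23×1.8321 + 0.36×1.7083 + 0.27×1.4238 + 0.14×0.6476 = 1.5115
MRP = 11.5% − 2.2% = 9.30%
E(R_P) = R_f + β_P × MRP = 2.2% + 1.5115 × 9.3% = 16.26%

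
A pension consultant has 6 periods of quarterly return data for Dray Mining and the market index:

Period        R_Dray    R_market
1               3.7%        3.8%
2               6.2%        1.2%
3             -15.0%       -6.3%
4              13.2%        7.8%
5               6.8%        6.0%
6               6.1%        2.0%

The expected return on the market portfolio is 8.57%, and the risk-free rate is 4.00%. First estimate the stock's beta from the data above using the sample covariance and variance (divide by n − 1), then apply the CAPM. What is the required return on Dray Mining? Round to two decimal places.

12.33%

Mean R_i = (3.7 + 6.2 − 15.0 + 13.2 + 6.8 + 6.1) / 6 = 3.5000%
Mean R_m = (3.8 + 1.2 − 6.3 + 7.8 + 6.0 + 2.0) / 6 = 2.4167%
Σ(R_i − R̄_i)(R_m − R̄_m) = 221.2100  ⇒  Cov = 221.2100 / 5 = 44.2420
Σ(R_m − R̄_m)² = 121.3683  ⇒  Var(R_m) = 121.3683 / 5 = 24.2737
β = Cov / Var(R_m) = 44.2420 / 24.2737 = 1.8226
MRP = 8.57% − 4.00% = 4.57%
E(R) = R_f + β × MRP = 4.00% + 1.8226 × 4.57% = 12.33%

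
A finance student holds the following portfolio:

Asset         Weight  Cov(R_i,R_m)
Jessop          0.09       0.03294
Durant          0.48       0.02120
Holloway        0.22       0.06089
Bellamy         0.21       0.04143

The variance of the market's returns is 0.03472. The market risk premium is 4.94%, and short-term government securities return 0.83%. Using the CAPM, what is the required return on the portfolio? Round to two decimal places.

5.84%

β_Jessop = 0.03294 / 0.03472 = 0.9487
β_Durant = 0.02120 / 0.03472 = 0.6106
β_Holloway = 0.06089 / 0.03472 = 1.7537
β_Bellamy = 0.04143 / 0.03472 = 1.1933
β_P = Σ w_i β_i = 0.09×0.9487 + 0.48×0.6106 + 0.22×1.7537 + 0.21×1.1933 = 1.0149
E(R_P) = R_f + β_P × MRP = 0.83% + 1.0149 × 4.94% = 5.84%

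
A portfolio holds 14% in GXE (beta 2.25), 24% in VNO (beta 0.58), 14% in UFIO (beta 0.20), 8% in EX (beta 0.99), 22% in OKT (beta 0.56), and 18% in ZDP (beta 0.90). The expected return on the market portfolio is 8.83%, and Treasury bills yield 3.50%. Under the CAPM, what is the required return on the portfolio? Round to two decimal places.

8.01%

β_P = Σ w_i β_i = 0.14×2.25 + 0.24×0.58 + 0.14×0.20 + 0.08×0.99 + 0.22×0.56 + 0.18×0.90 = 0.8466
MRP = 8.83% − 3.50% = 5.33%
E(R_P) = R_f + β_P × MRP = 3.50% + 0.8466 × 5.33% = 8.01%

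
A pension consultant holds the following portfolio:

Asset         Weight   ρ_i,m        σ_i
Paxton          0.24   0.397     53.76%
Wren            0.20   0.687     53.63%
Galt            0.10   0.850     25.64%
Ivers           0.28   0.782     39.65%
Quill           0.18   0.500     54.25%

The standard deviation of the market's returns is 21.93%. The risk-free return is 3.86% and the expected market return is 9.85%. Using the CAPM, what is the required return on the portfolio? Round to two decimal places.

β_Paxton = 0.397 × 53.76% / 21.93% = 0.9732
β_Wren = 0.687 × 53.63% / 21.93% = 1.6801
β_Galt = 0.850 × 25.64% / 21.93% = 0.9938
β_Ivers = 0.782 × 39.65% / 21.93% = 1.4139
β_Quill = 0.500 × 54.25% / 21.93% = 1.2369
β_P = Σ w_i β_i = 0.24×0.9732 + 0.20×1.6801 + 0.10×0.9938 + 0.28×1.4139 + 0.18×1.2369 = 1.2875
MRP = 9.85% − 3.86% = 5.99%
E(R_P) = R_f + β_P × MRP = 3.86% + 1.2875 × 5.99% = 11.57%

11.57%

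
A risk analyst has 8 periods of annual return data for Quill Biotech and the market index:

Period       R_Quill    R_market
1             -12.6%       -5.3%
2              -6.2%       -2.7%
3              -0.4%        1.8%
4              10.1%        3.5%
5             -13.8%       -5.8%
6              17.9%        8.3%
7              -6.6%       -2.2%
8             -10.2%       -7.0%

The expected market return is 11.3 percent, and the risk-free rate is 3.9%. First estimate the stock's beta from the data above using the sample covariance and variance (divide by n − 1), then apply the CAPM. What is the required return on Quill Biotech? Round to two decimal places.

Mean R_i = (-12.6 − 6.2 − 0.4 + 10.1 − 13.8 + 17.9 − 6.6 − 10.2) / 8 = -2.7250%
Mean R_m = (-5.3 − 2.7 + 1.8 + 3.5 − 5.8 + 8.3 − 2.2 − 7.0) / 8 = -1.1750%
Σ(R_i − R̄_i)(R_m − R̄_m) = 407.0650  ⇒  Cov = 407.0650 / 7 = 58.1521
Σ(R_m − R̄_m)² = 196.1950  ⇒  Var(R_m) = 196.1950 / 7 = 28.0279
β = Cov / Var(R_m) = 58.1521 / 28.0279 = 2.0748
MRP = 11.3% − 3.9% = 7.40%
E(R) = R_f + β × MRP = 3.9% + 2.0748 × 7.4% = 19.25%

19.25%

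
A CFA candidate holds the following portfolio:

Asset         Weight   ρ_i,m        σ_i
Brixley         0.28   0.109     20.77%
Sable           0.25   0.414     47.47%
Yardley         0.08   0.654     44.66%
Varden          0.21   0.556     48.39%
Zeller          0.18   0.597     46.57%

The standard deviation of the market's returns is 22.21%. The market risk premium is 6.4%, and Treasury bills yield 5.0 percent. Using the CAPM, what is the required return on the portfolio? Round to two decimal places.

10.34%

β_Brixley = 0.109 × 20.77% / 22.21% = 0.1019
β_Sable = 0.414 × 47.47% / 22.21% = 0.8849
β_Yardley = 0.654 × 44.66% / 22.21% = 1.3151
β_Varden = 0.556 × 48.39% / 22.21% = 1.2114
β_Zeller = 0.597 × 46.57% / 22.21% = 1.2518
β_P = Σ w_i β_i = 0.28×0.1019 + 0.25×0.8849 + 0.08×1.3151 + 0.21×1.2114 + 0.18×1.2518 = 0.8347
E(R_P) = R_f + β_P × MRP = 5.0% + 0.8347 × 6.4% = 10.34%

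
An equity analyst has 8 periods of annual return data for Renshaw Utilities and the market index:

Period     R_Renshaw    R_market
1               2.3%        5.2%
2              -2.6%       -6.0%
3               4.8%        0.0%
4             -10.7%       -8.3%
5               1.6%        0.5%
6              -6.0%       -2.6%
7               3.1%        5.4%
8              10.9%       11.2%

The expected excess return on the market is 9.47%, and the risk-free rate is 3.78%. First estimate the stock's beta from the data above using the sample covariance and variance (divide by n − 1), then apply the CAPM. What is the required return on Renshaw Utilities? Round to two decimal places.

12.58%

Mean R_i = (2.3 − 2.6 + 4.8 − 10.7 + 1.6 − 6.0 + 3.1 + 10.9) / 8 = 0.4250%
Mean R_m = (5.2 − 6.0 + 0.0 − 8.3 + 0.5 − 2.6 + 5.4 + 11.2) / 8 = 0.6750%
Σ(R_i − R̄_i)(R_m − R̄_m) = 269.2950  ⇒  Cov = 269.2950 / 7 = 38.4707
Σ(R_m − R̄_m)² = 289.8950  ⇒  Var(R_m) = 289.8950 / 7 = 41.4136
β = Cov / Var(R_m) = 38.4707 / 41.4136 = 0.9289
E(R) = R_f + β × MRP = 3.78% + 0.9289 × 9.47% = 12.58%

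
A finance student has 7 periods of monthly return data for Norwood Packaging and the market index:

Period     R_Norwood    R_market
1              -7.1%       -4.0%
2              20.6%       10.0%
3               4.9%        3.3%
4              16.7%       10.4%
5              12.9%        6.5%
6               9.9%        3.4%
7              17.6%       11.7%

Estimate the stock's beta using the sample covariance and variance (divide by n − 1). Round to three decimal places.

Mean R_i = (-7.1 + 20.6 + 4.9 + 16.7 + 12.9 + 9.9 + 17.6) / 7 = 10.7857%
Mean R_m = (-4.0 + 10.0 + 3.3 + 10.4 + 6.5 + 3.4 + 11.7) / 7 = 5.9000%
Σ(R_i − R̄_i)(R_m − R̄_m) = 302.2300  ⇒  Cov = 302.2300 / 6 = 50.3717
Σ(R_m − R̄_m)² = 182.0800  ⇒  Var(R_m) = 182.0800 / 6 = 30.3467
β = Cov / Var(R_m) = 50.3717 / 30.3467 = 1.6599

1.660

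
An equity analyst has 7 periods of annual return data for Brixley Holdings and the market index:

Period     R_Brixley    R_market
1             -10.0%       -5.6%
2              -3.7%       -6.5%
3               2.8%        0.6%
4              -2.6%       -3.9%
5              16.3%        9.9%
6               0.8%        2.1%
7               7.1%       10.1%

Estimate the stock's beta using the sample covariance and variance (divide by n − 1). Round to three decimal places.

1.102

Mean R_i = (-10.0 − 3.7 + 2.8 − 2.6 + 16.3 + 0.8 + 7.1) / 7 = 1.5286%
Mean R_m = (-5.6 − 6.5 + 0.6 − 3.9 + 9.9 + 2.1 + 10.1) / 7 = 0.9571%
Σ(R_i − R̄_i)(R_m − R̄_m) = 316.3886  ⇒  Cov = 316.3886 / 6 = 52.7314
Σ(R_m − R̄_m)² = 287.1971  ⇒  Var(R_m) = 287.1971 / 6 = 47.8662
β = Cov / Var(R_m) = 52.7314 / 47.8662 = 1.1016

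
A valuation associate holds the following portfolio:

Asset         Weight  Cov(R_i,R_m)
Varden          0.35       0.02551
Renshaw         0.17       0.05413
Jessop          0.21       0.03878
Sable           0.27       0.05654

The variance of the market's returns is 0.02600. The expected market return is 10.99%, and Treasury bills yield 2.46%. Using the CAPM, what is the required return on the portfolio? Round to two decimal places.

16.09%

β_Varden = 0.02551 / 0.02600 = 0.9812
β_Renshaw = 0.05413 / 0.02600 = 2.0819
β_Jessop = 0.03878 / 0.02600 = 1.4915
β_Sable = 0.05654 / 0.02600 = 2.1746
β_P = Σ w_i β_i = 0.35×0.9812 + 0.17×2.0819 + 0.21×1.4915 + 0.27×2.1746 = 1.5977
MRP = 10.99% − 2.46% = 8.53%
E(R_P) = R_f + β_P × MRP = 2.46% + 1.5977 × 8.53% = 16.09%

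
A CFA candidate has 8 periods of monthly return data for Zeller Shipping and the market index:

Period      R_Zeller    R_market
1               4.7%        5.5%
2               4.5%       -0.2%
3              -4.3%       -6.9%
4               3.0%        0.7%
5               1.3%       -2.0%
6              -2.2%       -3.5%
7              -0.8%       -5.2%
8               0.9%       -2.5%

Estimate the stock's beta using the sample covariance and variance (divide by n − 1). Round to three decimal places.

Mean R_i = (4.7 + 4.5 − 4.3 + 3.0 + 1.3 − 2.2 − 0.8 + 0.9) / 8 = 0.8875%
Mean R_m = (5.5 − 0.2 − 6.9 + 0.7 − 2.0 − 3.5 − 5.2 − 2.5) / 8 = -1.7625%
Σ(R_i − R̄_i)(R_m − R̄_m) = 76.2438  ⇒  Cov = 76.2438 / 7 = 10.8920
Σ(R_m − R̄_m)² = 103.0788  ⇒  Var(R_m) = 103.0788 / 7 = 14.7255
β = Cov / Var(R_m) = 10.8920 / 14.7255 = 0.7397

0.740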